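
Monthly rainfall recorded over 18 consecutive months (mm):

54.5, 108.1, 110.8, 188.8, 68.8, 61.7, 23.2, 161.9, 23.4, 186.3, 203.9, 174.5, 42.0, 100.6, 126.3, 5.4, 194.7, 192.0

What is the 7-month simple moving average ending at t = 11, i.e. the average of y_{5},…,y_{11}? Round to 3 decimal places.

Sum of periods 5–11: 68.8 + 61.7 + 23.2 + 161.9 + 23.4 + 186.3 + 203.9 = 729.2
Divide by 7: 729.2 / 7 = 104.171

104.171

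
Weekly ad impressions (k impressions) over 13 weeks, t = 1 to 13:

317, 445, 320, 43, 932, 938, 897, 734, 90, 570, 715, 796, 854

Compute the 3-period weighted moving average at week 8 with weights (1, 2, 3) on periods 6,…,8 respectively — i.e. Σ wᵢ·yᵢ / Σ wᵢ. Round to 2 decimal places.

Weighted sum: 1·938 + 2·897 + 3·734 = 938 + 1794 + 2202 = 4934
Weight total: 1 + 2 + 3 = 6
WMA = 4934 / 6 = 822.33

822.33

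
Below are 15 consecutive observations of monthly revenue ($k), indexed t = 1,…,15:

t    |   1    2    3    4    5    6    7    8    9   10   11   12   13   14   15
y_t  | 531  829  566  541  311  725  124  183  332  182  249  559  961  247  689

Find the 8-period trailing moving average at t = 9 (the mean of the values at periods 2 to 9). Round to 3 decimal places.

451.375

Sum of periods 2–9: 829 + 566 + 541 + 311 + 725 + 124 + 183 + 332 = 3611
Divide by 8: 3611 / 8 = 451.375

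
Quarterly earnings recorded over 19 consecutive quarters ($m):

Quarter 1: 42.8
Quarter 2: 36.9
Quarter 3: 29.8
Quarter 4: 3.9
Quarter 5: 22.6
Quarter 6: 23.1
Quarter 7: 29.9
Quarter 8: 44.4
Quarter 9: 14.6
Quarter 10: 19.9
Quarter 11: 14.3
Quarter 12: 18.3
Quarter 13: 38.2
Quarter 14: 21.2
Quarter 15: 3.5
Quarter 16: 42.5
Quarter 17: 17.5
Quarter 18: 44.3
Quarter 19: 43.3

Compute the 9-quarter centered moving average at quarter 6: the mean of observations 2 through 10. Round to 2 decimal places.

25.01

Sum of periods 2–10: 36.9 + 29.8 + 3.9 + 22.6 + 23.1 + 29.9 + 44.4 + 14.6 + 19.9 = 225.1
Divide by 9: 225.1 / 9 = 25.01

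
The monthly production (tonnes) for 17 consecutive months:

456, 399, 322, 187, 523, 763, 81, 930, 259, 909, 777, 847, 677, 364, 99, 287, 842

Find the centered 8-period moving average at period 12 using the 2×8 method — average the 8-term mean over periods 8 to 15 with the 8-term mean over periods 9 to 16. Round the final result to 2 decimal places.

Sum over 8–15: 930 + 259 + 909 + 777 + 847 + 677 + 364 + 99 = 4862
Sum over 9–16: 259 + 909 + 777 + 847 + 677 + 364 + 99 + 287 = 4219
CMA at t=12 = (4862 + 4219) / (2·8) = 9081 / 16 = 567.56

567.56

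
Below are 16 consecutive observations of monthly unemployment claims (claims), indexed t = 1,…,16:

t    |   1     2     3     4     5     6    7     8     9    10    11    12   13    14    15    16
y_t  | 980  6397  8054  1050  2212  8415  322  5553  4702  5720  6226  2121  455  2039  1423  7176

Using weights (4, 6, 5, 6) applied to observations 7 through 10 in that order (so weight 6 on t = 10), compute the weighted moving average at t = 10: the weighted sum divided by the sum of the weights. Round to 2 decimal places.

4401.71

Weighted sum: 4·322 + 6·5553 + 5·4702 + 6·5720 = 1288 + 33318 + 23510 + 34320 = 92436
Weight total: 4 + 6 + 5 + 6 = 21
WMA = 92436 / 21 = 4401.71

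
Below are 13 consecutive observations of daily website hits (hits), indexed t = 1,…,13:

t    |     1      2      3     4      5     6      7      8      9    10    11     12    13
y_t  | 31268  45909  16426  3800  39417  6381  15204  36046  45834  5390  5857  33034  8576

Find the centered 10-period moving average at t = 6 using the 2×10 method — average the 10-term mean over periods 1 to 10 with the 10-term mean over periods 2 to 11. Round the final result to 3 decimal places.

Sum over 1–10: 31268 + 45909 + 16426 + 3800 + 39417 + 6381 + 15204 + 36046 + 45834 + 5390 = 245675
Sum over 2–11: 45909 + 16426 + 3800 + 39417 + 6381 + 15204 + 36046 + 45834 + 5390 + 5857 = 220264
CMA at t=6 = (245675 + 220264) / (2·10) = 465939 / 20 = 23296.950

23296.950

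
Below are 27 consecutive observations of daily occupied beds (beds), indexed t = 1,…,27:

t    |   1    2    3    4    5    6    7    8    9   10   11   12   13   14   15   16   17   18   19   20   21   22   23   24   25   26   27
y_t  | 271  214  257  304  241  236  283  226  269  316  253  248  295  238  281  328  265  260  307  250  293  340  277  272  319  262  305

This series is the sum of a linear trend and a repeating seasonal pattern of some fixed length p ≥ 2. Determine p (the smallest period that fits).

6

First differences y_{t+1} − y_t: -57, 43, 47, -63, -5, 47, -57, 43, 47, -63, -5, 47, -57, 43, …
The difference pattern repeats every 6 terms and not for any smaller step, so p = 6.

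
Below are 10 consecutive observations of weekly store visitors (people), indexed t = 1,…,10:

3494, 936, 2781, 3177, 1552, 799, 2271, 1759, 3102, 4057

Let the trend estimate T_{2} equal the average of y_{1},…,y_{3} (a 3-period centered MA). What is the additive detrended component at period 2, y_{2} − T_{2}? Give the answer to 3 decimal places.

Trend T_2 = (3494 + 936 + 2781) / 3 = 7211/3 = 2403.66667
Detrended value: 936 − 2403.66667 = -1467.667

-1467.667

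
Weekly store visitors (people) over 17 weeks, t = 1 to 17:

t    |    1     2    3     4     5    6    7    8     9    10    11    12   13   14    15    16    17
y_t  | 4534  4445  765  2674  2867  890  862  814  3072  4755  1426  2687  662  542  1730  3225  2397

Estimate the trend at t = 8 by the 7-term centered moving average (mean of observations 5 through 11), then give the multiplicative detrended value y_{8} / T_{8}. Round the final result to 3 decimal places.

0.388

Trend T_8 = (2867 + 890 + 862 + 814 + 3072 + 4755 + 1426) / 7 = 14686/7 = 2098.00000
Ratio to trend: 814 / 2098.00000 = 0.388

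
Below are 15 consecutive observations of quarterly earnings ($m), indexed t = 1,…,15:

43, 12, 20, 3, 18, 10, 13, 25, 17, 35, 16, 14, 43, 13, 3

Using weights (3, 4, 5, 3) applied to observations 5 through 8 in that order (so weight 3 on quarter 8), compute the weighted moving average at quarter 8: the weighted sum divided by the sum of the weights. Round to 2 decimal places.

15.60

Weighted sum: 3·18 + 4·10 + 5·13 + 3·25 = 54 + 40 + 65 + 75 = 234
Weight total: 3 + 4 + 5 + 3 = 15
WMA = 234 / 15 = 15.60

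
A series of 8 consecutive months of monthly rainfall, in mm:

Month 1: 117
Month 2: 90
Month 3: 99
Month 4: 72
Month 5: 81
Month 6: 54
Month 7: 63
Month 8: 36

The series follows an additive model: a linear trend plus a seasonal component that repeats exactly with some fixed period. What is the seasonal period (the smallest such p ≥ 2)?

First differences y_{t+1} − y_t: -27, 9, -27, 9, -27, 9, …
The difference pattern repeats every 2 terms and not for any smaller step, so p = 2.

2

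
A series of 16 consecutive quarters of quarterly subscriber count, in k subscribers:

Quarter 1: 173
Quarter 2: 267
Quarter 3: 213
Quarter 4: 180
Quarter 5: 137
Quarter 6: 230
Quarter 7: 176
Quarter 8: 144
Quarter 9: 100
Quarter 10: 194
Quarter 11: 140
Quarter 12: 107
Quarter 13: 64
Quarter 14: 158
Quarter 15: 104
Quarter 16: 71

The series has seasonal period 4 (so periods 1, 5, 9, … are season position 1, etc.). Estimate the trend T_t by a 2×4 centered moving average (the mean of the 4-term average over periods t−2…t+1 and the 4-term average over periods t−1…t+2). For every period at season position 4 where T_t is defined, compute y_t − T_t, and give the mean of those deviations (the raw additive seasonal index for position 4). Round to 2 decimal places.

-14.46

Season position 4 occurs at t = 4, 8, 12 (where T_t is defined).
t=4: T_4 = 194.6250; y_4 − T_4 = 180 − 194.6250 = -14.6250
t=8: T_8 = 158.0000; y_8 − T_8 = 144 − 158.0000 = -14.0000
t=12: T_12 = 121.7500; y_12 − T_12 = 107 − 121.7500 = -14.7500
Mean deviation: (-14.6250 + -14.0000 + -14.7500) / 3 = -14.46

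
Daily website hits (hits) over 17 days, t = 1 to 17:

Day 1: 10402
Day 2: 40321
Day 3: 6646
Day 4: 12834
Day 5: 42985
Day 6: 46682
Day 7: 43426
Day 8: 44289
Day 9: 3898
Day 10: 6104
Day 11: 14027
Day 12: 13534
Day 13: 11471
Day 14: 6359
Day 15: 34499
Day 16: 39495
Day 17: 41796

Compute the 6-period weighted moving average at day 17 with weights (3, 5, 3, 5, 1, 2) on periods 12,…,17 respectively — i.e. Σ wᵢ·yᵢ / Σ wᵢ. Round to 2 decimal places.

Weighted sum: 3·13534 + 5·11471 + 3·6359 + 5·34499 + 1·39495 + 2·41796 = 40602 + 57355 + 19077 + 172495 + 39495 + 83592 = 412616
Weight total: 3 + 5 + 3 + 5 + 1 + 2 = 19
WMA = 412616 / 19 = 21716.63

21716.63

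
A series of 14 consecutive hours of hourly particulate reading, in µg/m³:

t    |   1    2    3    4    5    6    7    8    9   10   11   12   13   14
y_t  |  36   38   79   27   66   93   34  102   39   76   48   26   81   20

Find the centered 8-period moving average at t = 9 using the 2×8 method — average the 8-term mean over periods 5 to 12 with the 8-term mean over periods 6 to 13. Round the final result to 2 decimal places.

61.44

Sum over 5–12: 66 + 93 + 34 + 102 + 39 + 76 + 48 + 26 = 484
Sum over 6–13: 93 + 34 + 102 + 39 + 76 + 48 + 26 + 81 = 499
CMA at t=9 = (484 + 499) / (2·8) = 983 / 16 = 61.44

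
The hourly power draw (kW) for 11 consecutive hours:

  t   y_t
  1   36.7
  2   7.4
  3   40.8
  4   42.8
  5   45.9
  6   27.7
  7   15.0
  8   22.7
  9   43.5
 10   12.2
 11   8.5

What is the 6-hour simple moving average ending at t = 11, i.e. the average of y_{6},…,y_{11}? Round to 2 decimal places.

21.60

Sum of periods 6–11: 27.7 + 15.0 + 22.7 + 43.5 + 12.2 + 8.5 = 129.6
Divide by 6: 129.6 / 6 = 21.60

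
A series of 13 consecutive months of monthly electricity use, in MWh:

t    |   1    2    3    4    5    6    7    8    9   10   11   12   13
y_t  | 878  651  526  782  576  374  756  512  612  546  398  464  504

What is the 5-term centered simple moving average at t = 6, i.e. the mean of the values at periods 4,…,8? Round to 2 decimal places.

Sum of periods 4–8: 782 + 576 + 374 + 756 + 512 = 3000
Divide by 5: 3000 / 5 = 600.00

600.00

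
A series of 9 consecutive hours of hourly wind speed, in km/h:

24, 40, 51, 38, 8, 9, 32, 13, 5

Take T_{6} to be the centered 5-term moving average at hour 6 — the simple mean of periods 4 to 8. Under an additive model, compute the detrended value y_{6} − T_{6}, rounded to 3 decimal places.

-11.000

Trend T_6 = (38 + 8 + 9 + 32 + 13) / 5 = 100/5 = 20.00000
Detrended value: 9 − 20.00000 = -11.000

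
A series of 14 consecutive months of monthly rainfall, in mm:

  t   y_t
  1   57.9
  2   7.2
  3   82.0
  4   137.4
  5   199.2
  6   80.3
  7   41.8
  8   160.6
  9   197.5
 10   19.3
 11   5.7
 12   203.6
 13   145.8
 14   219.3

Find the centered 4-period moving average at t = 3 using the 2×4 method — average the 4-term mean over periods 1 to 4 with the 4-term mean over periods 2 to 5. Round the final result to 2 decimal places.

Sum over 1–4: 57.9 + 7.2 + 82.0 + 137.4 = 284.5
Sum over 2–5: 7.2 + 82.0 + 137.4 + 199.2 = 425.8
CMA at t=3 = (284.5 + 425.8) / (2·4) = 710.3 / 8 = 88.79

88.79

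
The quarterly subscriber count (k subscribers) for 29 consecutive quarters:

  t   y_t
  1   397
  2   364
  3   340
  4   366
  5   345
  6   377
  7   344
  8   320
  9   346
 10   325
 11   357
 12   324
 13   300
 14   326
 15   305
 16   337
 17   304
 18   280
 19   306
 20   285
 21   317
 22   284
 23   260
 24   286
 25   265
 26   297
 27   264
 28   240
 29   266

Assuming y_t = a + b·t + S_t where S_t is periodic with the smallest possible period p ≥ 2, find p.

5

First differences y_{t+1} − y_t: -33, -24, 26, -21, 32, -33, -24, 26, -21, 32, -33, -24, …
The difference pattern repeats every 5 terms and not for any smaller step, so p = 5.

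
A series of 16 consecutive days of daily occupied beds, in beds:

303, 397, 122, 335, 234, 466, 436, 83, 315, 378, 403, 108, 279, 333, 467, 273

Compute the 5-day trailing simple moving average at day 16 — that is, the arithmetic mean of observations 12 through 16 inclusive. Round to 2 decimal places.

292.00

Sum of periods 12–16: 108 + 279 + 333 + 467 + 273 = 1460
Divide by 5: 1460 / 5 = 292.00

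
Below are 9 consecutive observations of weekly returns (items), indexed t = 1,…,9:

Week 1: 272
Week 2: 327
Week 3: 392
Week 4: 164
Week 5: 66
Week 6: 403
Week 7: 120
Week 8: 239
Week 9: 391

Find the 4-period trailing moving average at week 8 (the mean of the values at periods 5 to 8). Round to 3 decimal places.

207.000

Sum of periods 5–8: 66 + 403 + 120 + 239 = 828
Divide by 4: 828 / 4 = 207.000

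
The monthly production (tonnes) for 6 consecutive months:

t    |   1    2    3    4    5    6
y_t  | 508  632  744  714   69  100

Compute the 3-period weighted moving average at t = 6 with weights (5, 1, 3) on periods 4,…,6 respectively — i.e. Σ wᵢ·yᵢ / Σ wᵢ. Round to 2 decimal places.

437.67

Weighted sum: 5·714 + 1·69 + 3·100 = 3570 + 69 + 300 = 3939
Weight total: 5 + 1 + 3 = 9
WMA = 3939 / 9 = 437.67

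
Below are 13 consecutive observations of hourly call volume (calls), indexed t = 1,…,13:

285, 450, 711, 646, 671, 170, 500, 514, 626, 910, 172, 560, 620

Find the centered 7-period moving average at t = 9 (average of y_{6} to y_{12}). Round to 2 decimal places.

493.14

Sum of periods 6–12: 170 + 500 + 514 + 626 + 910 + 172 + 560 = 3452
Divide by 7: 3452 / 7 = 493.14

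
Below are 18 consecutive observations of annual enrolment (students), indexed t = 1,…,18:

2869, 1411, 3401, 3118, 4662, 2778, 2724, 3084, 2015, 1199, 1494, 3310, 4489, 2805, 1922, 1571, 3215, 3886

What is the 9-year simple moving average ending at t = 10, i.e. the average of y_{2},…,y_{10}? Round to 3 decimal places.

2710.222

Sum of periods 2–10: 1411 + 3401 + 3118 + 4662 + 2778 + 2724 + 3084 + 2015 + 1199 = 24392
Divide by 9: 24392 / 9 = 2710.222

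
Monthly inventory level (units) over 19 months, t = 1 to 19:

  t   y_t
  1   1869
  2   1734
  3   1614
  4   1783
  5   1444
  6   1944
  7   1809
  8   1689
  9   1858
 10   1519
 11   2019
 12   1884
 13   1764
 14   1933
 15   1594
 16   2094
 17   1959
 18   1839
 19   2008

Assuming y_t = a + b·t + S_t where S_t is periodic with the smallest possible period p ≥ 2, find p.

5

First differences y_{t+1} − y_t: -135, -120, 169, -339, 500, -135, -120, 169, -339, 500, -135, -120, …
The difference pattern repeats every 5 terms and not for any smaller step, so p = 5.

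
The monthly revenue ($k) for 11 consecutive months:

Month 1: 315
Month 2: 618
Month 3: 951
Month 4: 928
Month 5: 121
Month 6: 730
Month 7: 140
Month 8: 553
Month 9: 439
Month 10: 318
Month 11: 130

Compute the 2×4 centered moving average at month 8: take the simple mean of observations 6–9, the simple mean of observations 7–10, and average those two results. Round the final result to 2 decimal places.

Sum over 6–9: 730 + 140 + 553 + 439 = 1862
Sum over 7–10: 140 + 553 + 439 + 318 = 1450
CMA at t=8 = (1862 + 1450) / (2·4) = 3312 / 8 = 414.00

414.00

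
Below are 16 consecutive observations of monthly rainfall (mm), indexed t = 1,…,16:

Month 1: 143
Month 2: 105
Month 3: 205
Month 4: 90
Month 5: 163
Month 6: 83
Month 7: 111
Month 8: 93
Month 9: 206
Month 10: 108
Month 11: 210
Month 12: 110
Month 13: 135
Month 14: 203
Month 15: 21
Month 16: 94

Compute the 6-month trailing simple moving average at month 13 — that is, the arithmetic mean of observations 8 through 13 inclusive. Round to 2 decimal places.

Sum of periods 8–13: 93 + 206 + 108 + 210 + 110 + 135 = 862
Divide by 6: 862 / 6 = 143.67

143.67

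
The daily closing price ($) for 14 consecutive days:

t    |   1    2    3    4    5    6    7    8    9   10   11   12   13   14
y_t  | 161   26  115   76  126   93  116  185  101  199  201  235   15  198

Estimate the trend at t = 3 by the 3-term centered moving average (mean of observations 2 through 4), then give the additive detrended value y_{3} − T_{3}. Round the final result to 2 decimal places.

Trend T_3 = (26 + 115 + 76) / 3 = 217/3 = 72.3333
Detrended value: 115 − 72.3333 = 42.67

42.67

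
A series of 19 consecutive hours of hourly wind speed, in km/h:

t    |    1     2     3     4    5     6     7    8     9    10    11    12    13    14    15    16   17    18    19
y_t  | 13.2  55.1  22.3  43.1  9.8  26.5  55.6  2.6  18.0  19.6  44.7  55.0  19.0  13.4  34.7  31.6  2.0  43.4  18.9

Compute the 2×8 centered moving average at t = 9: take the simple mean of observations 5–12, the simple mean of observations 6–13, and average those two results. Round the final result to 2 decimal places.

Sum over 5–12: 9.8 + 26.5 + 55.6 + 2.6 + 18.0 + 19.6 + 44.7 + 55.0 = 231.8
Sum over 6–13: 26.5 + 55.6 + 2.6 + 18.0 + 19.6 + 44.7 + 55.0 + 19.0 = 241.0
CMA at t=9 = (231.8 + 241.0) / (2·8) = 472.8 / 16 = 29.55

29.55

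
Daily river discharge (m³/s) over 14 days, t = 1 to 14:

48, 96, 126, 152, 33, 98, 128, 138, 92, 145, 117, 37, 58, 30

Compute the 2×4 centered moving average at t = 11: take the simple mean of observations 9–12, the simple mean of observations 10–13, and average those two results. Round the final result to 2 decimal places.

Sum over 9–12: 92 + 145 + 117 + 37 = 391
Sum over 10–13: 145 + 117 + 37 + 58 = 357
CMA at t=11 = (391 + 357) / (2·4) = 748 / 8 = 93.50

93.50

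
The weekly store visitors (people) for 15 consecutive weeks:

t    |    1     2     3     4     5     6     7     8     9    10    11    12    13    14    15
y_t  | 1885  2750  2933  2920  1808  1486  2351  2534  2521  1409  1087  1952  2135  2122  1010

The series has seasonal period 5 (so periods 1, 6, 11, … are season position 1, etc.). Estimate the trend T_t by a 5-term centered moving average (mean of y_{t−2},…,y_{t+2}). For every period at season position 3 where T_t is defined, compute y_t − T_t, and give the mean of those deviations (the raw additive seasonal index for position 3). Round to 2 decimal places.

473.80

Season position 3 occurs at t = 3, 8, 13 (where T_t is defined).
t=3: T_3 = 2459.2000; y_3 − T_3 = 2933 − 2459.2000 = 473.8000
t=8: T_8 = 2060.2000; y_8 − T_8 = 2534 − 2060.2000 = 473.8000
t=13: T_13 = 1661.2000; y_13 − T_13 = 2135 − 1661.2000 = 473.8000
Mean deviation: (473.8000 + 473.8000 + 473.8000) / 3 = 473.80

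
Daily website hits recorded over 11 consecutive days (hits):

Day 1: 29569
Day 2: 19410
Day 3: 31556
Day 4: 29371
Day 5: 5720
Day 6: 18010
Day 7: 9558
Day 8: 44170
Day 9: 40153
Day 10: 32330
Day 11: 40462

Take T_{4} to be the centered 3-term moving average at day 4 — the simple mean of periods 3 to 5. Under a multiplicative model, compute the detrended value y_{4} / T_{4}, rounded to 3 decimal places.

Trend T_4 = (31556 + 29371 + 5720) / 3 = 66647/3 = 22215.66667
Ratio to trend: 29371 / 22215.66667 = 1.322

1.322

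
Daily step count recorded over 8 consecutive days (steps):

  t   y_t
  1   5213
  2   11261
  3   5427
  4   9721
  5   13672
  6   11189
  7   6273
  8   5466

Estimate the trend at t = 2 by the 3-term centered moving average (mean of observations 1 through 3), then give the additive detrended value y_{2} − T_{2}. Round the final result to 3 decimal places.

3960.667

Trend T_2 = (5213 + 11261 + 5427) / 3 = 21901/3 = 7300.33333
Detrended value: 11261 − 7300.33333 = 3960.667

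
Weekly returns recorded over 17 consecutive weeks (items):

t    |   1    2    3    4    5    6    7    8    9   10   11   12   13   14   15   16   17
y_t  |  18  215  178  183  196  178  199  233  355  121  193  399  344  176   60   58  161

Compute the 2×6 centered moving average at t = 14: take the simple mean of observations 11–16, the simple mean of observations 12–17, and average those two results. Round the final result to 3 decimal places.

202.333

Sum over 11–16: 193 + 399 + 344 + 176 + 60 + 58 = 1230
Sum over 12–17: 399 + 344 + 176 + 60 + 58 + 161 = 1198
CMA at t=14 = (1230 + 1198) / (2·6) = 2428 / 12 = 202.333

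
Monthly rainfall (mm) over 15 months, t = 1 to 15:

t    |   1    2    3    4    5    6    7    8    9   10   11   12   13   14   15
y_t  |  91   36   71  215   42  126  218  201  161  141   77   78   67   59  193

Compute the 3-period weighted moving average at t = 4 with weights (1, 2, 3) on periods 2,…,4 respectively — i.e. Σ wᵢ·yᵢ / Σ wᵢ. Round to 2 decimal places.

137.17

Weighted sum: 1·36 + 2·71 + 3·215 = 36 + 142 + 645 = 823
Weight total: 1 + 2 + 3 = 6
WMA = 823 / 6 = 137.17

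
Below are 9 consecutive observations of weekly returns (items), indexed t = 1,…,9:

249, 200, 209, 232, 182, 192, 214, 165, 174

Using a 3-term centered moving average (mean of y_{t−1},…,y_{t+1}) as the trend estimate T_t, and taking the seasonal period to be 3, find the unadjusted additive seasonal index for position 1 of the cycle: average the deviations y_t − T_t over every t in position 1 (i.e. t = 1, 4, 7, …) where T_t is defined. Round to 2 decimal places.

Season position 1 occurs at t = 4, 7 (where T_t is defined).
t=4: T_4 = 207.6667; y_4 − T_4 = 232 − 207.6667 = 24.3333
t=7: T_7 = 190.3333; y_7 − T_7 = 214 − 190.3333 = 23.6667
Mean deviation: (24.3333 + 23.6667) / 2 = 24.00

24.00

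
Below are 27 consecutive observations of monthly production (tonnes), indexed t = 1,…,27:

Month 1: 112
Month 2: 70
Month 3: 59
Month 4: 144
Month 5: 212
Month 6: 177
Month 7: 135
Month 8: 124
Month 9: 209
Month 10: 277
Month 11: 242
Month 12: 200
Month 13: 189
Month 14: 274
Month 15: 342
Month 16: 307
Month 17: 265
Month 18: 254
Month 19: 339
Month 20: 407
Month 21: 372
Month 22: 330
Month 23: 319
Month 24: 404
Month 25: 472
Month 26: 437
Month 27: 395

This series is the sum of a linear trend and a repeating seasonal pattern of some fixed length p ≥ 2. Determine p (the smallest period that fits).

5

First differences y_{t+1} − y_t: -42, -11, 85, 68, -35, -42, -11, 85, 68, -35, -42, -11, …
The difference pattern repeats every 5 terms and not for any smaller step, so p = 5.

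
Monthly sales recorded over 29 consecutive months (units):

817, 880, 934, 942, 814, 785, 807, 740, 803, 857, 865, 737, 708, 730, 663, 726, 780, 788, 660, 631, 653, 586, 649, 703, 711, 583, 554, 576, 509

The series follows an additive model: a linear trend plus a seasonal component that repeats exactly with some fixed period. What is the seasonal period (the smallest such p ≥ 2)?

7

First differences y_{t+1} − y_t: 63, 54, 8, -128, -29, 22, -67, 63, 54, 8, -128, -29, 22, -67, 63, 54, …
The difference pattern repeats every 7 terms and not for any smaller step, so p = 7.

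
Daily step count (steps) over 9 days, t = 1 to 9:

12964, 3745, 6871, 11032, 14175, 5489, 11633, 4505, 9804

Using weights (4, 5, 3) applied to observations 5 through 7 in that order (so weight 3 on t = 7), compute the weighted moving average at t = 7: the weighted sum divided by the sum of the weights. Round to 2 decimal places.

9920.33

Weighted sum: 4·14175 + 5·5489 + 3·11633 = 56700 + 27445 + 34899 = 119044
Weight total: 4 + 5 + 3 = 12
WMA = 119044 / 12 = 9920.33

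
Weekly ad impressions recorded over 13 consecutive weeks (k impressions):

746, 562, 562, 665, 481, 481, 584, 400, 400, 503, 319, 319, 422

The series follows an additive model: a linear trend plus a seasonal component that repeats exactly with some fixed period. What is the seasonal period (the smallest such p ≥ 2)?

First differences y_{t+1} − y_t: -184, 0, 103, -184, 0, 103, -184, 0, …
The difference pattern repeats every 3 terms and not for any smaller step, so p = 3.

3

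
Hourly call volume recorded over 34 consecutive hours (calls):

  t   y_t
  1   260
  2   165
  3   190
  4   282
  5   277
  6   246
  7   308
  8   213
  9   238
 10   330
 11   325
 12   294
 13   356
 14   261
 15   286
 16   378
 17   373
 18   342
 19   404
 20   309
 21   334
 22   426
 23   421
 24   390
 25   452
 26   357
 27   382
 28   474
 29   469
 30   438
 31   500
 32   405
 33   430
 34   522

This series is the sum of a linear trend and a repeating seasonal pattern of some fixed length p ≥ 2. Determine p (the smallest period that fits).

First differences y_{t+1} − y_t: -95, 25, 92, -5, -31, 62, -95, 25, 92, -5, -31, 62, -95, 25, …
The difference pattern repeats every 6 terms and not for any smaller step, so p = 6.

6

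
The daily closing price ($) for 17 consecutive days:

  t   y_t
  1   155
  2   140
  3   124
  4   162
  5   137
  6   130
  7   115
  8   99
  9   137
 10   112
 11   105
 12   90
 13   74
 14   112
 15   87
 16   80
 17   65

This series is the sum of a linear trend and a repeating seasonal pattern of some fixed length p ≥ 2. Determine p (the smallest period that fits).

5

First differences y_{t+1} − y_t: -15, -16, 38, -25, -7, -15, -16, 38, -25, -7, -15, -16, …
The difference pattern repeats every 5 terms and not for any smaller step, so p = 5.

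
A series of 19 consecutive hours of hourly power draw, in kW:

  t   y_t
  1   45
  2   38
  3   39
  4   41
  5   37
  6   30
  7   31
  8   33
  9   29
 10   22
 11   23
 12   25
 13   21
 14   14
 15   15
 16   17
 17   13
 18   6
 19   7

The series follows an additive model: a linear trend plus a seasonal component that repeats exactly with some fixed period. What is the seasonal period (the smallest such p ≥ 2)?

4

First differences y_{t+1} − y_t: -7, 1, 2, -4, -7, 1, 2, -4, -7, 1, …
The difference pattern repeats every 4 terms and not for any smaller step, so p = 4.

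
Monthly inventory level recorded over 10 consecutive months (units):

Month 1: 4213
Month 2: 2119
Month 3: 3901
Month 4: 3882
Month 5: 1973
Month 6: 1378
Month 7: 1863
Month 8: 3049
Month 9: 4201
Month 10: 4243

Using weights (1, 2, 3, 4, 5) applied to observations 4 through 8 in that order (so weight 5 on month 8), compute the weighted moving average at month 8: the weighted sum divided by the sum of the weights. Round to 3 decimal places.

Weighted sum: 1·3882 + 2·1973 + 3·1378 + 4·1863 + 5·3049 = 3882 + 3946 + 4134 + 7452 + 15245 = 34659
Weight total: 1 + 2 + 3 + 4 + 5 = 15
WMA = 34659 / 15 = 2310.600

2310.600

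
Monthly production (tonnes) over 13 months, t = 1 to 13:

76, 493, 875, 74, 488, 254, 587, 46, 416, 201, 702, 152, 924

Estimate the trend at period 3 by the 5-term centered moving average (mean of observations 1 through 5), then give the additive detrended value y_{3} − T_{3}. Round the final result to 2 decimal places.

Trend T_3 = (76 + 493 + 875 + 74 + 488) / 5 = 2006/5 = 401.2000
Detrended value: 875 − 401.2000 = 473.80

473.80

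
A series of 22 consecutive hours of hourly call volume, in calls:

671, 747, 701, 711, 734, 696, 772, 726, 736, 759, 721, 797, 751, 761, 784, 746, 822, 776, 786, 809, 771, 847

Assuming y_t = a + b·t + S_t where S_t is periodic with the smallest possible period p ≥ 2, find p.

First differences y_{t+1} − y_t: 76, -46, 10, 23, -38, 76, -46, 10, 23, -38, 76, -46, …
The difference pattern repeats every 5 terms and not for any smaller step, so p = 5.

5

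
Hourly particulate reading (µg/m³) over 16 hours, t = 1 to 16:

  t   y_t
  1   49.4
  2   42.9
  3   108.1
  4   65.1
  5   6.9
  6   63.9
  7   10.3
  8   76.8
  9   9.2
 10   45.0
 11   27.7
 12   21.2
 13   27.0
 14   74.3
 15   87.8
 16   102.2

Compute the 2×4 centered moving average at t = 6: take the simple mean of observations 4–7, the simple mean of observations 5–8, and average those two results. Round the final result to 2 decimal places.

38.01

Sum over 4–7: 65.1 + 6.9 + 63.9 + 10.3 = 146.2
Sum over 5–8: 6.9 + 63.9 + 10.3 + 76.8 = 157.9
CMA at t=6 = (146.2 + 157.9) / (2·4) = 304.1 / 8 = 38.01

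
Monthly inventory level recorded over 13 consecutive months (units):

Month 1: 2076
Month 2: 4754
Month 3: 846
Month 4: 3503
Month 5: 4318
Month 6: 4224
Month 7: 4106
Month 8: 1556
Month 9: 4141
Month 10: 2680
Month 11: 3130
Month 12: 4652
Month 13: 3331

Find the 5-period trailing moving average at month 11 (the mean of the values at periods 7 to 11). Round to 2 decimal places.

3122.60

Sum of periods 7–11: 4106 + 1556 + 4141 + 2680 + 3130 = 15613
Divide by 5: 15613 / 5 = 3122.60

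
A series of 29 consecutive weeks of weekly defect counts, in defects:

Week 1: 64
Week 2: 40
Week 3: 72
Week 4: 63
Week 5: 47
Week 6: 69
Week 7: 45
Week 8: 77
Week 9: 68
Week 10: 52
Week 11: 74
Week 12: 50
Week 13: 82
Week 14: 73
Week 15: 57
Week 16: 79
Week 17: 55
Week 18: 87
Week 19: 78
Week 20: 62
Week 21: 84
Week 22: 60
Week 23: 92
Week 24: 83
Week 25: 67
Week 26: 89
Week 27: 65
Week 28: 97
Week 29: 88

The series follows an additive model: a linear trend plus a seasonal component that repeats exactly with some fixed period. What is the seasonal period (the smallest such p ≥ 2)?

First differences y_{t+1} − y_t: -24, 32, -9, -16, 22, -24, 32, -9, -16, 22, -24, 32, …
The difference pattern repeats every 5 terms and not for any smaller step, so p = 5.

5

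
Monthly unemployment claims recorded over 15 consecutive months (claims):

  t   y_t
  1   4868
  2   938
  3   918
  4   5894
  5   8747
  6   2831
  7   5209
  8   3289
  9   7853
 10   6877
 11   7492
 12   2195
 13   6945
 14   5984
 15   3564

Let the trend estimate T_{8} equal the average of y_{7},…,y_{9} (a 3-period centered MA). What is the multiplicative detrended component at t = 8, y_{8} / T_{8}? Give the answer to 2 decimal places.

0.60

Trend T_8 = (5209 + 3289 + 7853) / 3 = 16351/3 = 5450.3333
Ratio to trend: 3289 / 5450.3333 = 0.60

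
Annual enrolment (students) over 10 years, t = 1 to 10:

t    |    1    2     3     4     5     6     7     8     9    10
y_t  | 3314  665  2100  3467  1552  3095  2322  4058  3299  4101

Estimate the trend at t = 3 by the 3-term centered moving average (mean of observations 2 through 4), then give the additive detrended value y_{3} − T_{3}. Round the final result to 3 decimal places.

22.667

Trend T_3 = (665 + 2100 + 3467) / 3 = 6232/3 = 2077.33333
Detrended value: 2100 − 2077.33333 = 22.667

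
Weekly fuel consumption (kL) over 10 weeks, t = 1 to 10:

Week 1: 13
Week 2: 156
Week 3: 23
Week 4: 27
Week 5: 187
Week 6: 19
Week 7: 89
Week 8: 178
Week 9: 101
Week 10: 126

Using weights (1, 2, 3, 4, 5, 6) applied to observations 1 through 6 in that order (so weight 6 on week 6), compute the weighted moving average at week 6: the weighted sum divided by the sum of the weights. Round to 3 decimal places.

73.857

Weighted sum: 1·13 + 2·156 + 3·23 + 4·27 + 5·187 + 6·19 = 13 + 312 + 69 + 108 + 935 + 114 = 1551
Weight total: 1 + 2 + 3 + 4 + 5 + 6 = 21
WMA = 1551 / 21 = 73.857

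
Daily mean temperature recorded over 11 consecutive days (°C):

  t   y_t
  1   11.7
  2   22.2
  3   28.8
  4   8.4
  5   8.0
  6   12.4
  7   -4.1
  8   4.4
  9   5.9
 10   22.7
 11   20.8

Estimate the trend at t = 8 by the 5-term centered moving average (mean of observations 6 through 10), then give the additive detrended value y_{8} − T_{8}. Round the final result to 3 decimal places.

-3.860

Trend T_8 = (12.4 + (-4.1) + 4.4 + 5.9 + 22.7) / 5 = 41.3/5 = 8.26000
Detrended value: 4.4 − 8.26000 = -3.860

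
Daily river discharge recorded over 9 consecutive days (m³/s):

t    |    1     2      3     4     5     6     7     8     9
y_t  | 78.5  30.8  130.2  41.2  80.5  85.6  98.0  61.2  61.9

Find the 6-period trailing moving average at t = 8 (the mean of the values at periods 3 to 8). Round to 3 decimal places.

Sum of periods 3–8: 130.2 + 41.2 + 80.5 + 85.6 + 98.0 + 61.2 = 496.7
Divide by 6: 496.7 / 6 = 82.783

82.783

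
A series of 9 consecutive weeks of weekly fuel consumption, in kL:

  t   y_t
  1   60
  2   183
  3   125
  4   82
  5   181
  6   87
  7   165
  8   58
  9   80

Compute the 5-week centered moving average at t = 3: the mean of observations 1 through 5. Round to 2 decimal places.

Sum of periods 1–5: 60 + 183 + 125 + 82 + 181 = 631
Divide by 5: 631 / 5 = 126.20

126.20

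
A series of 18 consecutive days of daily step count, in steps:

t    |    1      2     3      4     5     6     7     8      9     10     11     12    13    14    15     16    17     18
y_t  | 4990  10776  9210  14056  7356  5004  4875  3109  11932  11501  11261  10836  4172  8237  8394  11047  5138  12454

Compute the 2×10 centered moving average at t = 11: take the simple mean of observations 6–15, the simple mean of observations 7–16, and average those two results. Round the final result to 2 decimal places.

8234.25

Sum over 6–15: 5004 + 4875 + 3109 + 11932 + 11501 + 11261 + 10836 + 4172 + 8237 + 8394 = 79321
Sum over 7–16: 4875 + 3109 + 11932 + 11501 + 11261 + 10836 + 4172 + 8237 + 8394 + 11047 = 85364
CMA at t=11 = (79321 + 85364) / (2·10) = 164685 / 20 = 8234.25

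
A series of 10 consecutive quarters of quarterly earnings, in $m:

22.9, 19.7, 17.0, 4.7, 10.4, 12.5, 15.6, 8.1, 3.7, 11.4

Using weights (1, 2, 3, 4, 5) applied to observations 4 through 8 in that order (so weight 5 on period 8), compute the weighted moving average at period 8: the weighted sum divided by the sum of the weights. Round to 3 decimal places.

11.060

Weighted sum: 1·4.7 + 2·10.4 + 3·12.5 + 4·15.6 + 5·8.1 = 4.7 + 20.8 + 37.5 + 62.4 + 40.5 = 165.9
Weight total: 1 + 2 + 3 + 4 + 5 = 15
WMA = 165.9 / 15 = 11.060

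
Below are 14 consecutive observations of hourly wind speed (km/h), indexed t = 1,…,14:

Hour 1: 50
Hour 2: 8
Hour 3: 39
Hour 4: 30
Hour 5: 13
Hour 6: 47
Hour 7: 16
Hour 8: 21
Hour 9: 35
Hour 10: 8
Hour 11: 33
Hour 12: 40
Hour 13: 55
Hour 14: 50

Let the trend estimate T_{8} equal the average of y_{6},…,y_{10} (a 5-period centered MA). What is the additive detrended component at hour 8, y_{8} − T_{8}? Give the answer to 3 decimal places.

-4.400

Trend T_8 = (47 + 16 + 21 + 35 + 8) / 5 = 127/5 = 25.40000
Detrended value: 21 − 25.40000 = -4.400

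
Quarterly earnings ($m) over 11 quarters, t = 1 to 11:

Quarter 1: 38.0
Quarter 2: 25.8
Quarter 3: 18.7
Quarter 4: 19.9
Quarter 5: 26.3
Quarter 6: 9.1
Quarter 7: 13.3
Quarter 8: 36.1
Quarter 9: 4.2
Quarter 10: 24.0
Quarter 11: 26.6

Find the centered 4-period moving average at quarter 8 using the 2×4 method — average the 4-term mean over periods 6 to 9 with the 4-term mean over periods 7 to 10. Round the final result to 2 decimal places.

17.54

Sum over 6–9: 9.1 + 13.3 + 36.1 + 4.2 = 62.7
Sum over 7–10: 13.3 + 36.1 + 4.2 + 24.0 = 77.6
CMA at t=8 = (62.7 + 77.6) / (2·4) = 140.3 / 8 = 17.54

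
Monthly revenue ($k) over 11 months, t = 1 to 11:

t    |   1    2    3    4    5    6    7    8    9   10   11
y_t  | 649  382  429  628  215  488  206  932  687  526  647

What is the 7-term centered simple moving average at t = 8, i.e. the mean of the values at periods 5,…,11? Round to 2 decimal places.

Sum of periods 5–11: 215 + 488 + 206 + 932 + 687 + 526 + 647 = 3701
Divide by 7: 3701 / 7 = 528.71

528.71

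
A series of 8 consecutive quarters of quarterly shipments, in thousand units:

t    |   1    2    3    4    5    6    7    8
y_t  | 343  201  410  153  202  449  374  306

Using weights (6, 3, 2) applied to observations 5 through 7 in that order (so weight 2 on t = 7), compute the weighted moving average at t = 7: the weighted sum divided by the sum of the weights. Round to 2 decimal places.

300.64

Weighted sum: 6·202 + 3·449 + 2·374 = 1212 + 1347 + 748 = 3307
Weight total: 6 + 3 + 2 = 11
WMA = 3307 / 11 = 300.64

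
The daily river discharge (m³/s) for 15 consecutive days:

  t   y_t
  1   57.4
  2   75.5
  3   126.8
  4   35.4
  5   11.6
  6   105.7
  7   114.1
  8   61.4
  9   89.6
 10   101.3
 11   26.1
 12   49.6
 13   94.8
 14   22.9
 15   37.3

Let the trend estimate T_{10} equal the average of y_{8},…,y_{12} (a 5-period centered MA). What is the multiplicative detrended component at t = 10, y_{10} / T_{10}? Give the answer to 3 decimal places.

1.544

Trend T_10 = (61.4 + 89.6 + 101.3 + 26.1 + 49.6) / 5 = 328.0/5 = 65.60000
Ratio to trend: 101.3 / 65.60000 = 1.544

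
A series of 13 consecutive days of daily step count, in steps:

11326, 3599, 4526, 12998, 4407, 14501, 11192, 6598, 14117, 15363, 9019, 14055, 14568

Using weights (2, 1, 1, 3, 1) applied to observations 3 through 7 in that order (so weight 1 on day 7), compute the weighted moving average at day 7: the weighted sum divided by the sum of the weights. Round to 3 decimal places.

Weighted sum: 2·4526 + 1·12998 + 1·4407 + 3·14501 + 1·11192 = 9052 + 12998 + 4407 + 43503 + 11192 = 81152
Weight total: 2 + 1 + 1 + 3 + 1 = 8
WMA = 81152 / 8 = 10144.000

10144.000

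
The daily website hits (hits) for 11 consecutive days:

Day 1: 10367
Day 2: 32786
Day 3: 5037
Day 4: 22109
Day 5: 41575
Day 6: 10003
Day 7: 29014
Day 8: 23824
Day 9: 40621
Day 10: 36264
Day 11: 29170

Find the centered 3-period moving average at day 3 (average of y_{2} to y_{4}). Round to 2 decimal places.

Sum of periods 2–4: 32786 + 5037 + 22109 = 59932
Divide by 3: 59932 / 3 = 19977.33

19977.33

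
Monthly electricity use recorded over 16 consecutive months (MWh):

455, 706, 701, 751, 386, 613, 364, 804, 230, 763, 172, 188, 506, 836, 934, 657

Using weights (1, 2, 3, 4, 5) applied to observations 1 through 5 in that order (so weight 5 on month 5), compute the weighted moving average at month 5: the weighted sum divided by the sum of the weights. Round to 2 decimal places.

Weighted sum: 1·455 + 2·706 + 3·701 + 4·751 + 5·386 = 455 + 1412 + 2103 + 3004 + 1930 = 8904
Weight total: 1 + 2 + 3 + 4 + 5 = 15
WMA = 8904 / 15 = 593.60

593.60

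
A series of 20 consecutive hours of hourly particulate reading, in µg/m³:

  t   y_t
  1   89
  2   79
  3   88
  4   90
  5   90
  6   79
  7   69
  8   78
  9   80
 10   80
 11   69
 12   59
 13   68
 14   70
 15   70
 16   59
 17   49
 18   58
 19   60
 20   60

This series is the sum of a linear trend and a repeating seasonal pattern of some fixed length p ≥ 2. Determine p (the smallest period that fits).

5

First differences y_{t+1} − y_t: -10, 9, 2, 0, -11, -10, 9, 2, 0, -11, -10, 9, …
The difference pattern repeats every 5 terms and not for any smaller step, so p = 5.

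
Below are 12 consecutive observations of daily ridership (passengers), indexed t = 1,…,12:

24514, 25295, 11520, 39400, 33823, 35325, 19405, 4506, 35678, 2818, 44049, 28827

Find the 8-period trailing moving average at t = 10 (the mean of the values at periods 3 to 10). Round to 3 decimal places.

22809.375

Sum of periods 3–10: 11520 + 39400 + 33823 + 35325 + 19405 + 4506 + 35678 + 2818 = 182475
Divide by 8: 182475 / 8 = 22809.375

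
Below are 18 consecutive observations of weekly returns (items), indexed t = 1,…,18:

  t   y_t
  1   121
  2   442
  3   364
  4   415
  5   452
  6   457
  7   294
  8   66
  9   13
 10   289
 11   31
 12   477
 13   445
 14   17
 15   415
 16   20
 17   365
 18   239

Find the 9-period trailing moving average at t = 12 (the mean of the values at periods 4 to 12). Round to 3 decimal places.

Sum of periods 4–12: 415 + 452 + 457 + 294 + 66 + 13 + 289 + 31 + 477 = 2494
Divide by 9: 2494 / 9 = 277.111

277.111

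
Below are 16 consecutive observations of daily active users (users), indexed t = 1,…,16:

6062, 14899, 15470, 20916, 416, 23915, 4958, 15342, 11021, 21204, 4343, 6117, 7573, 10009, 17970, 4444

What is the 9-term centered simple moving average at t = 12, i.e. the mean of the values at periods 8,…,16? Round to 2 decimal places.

Sum of periods 8–16: 15342 + 11021 + 21204 + 4343 + 6117 + 7573 + 10009 + 17970 + 4444 = 98023
Divide by 9: 98023 / 9 = 10891.44

10891.44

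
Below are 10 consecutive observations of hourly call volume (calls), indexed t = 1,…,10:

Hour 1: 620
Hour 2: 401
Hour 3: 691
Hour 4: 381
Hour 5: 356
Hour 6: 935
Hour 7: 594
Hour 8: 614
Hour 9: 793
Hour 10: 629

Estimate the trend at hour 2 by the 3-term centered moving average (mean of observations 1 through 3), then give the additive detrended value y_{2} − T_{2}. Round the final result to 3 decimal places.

-169.667

Trend T_2 = (620 + 401 + 691) / 3 = 1712/3 = 570.66667
Detrended value: 401 − 570.66667 = -169.667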